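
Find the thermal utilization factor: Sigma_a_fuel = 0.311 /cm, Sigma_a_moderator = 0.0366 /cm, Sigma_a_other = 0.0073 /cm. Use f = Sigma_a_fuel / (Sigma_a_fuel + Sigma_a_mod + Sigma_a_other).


f = Sigma_a_fuel / (Sigma_a_fuel + Sigma_a_mod + Sigma_a_other)
f = 0.311 / (0.311 + 0.0366 + 0.0073)
f = 0.87630

0.87630


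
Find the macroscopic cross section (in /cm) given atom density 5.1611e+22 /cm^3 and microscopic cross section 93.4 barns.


Sigma = N * sigma_barns * 1e-24
Sigma = 5.1611e+22 * 93.4 * 1e-24
Sigma = 4.8205 /cm

4.8205


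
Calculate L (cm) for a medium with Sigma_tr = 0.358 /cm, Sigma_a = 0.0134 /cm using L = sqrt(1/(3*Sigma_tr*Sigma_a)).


D = 1 / (3 * Sigma_tr) = 1 / (3 * 0.358) = 0.9310987 cm
L = sqrt(D / Sigma_a)
L = sqrt(0.9310987 / 0.0134)
L = 8.3358 cm

8.3358


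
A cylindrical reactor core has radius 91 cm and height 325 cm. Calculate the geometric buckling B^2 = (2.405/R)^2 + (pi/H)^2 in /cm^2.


B^2 = (2.405/R)^2 + (pi/H)^2
B^2 = (2.405/91)^2 + (pi/325)^2
B^2 = 7.9191e-04 /cm^2

7.9191e-04


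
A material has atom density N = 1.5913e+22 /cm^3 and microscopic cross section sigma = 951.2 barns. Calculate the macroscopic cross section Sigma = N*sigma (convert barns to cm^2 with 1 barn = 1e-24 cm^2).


Sigma = N * sigma_barns * 1e-24
Sigma = 1.5913e+22 * 951.2 * 1e-24
Sigma = 15.136 /cm

15.136


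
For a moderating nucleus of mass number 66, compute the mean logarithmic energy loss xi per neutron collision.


xi = 1 + (A-1)^2/(2A) * ln((A-1)/(A+1))
xi = 1 + (66-1)^2/(2*66) * ln((66-1)/(66 +1))
xi = 0.029999

0.029999


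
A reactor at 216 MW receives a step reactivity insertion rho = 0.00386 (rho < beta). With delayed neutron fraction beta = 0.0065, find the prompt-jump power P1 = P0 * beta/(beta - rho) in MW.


P1/P0 = beta / (beta - rho)
P1/P0 = 0.0065 / (0.0065 - 0.00386) = 2.462121
P1 = 216 * 2.462121 = 531.82 MW

531.82


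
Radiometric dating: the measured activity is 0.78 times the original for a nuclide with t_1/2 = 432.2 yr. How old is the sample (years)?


lambda = ln(2) / t_half = ln(2) / 432.2 = 0.001603765 /yr
t = -ln(A/A0) / lambda
t = -ln(0.78) / 0.001603765
t = 154.92 yr

154.92


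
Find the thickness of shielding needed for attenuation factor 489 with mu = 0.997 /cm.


x = ln(factor) / mu
x = ln(489) / 0.997
x = 6.2110 cm

6.2110


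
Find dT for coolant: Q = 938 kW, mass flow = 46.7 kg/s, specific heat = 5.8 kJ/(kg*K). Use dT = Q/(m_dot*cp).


dT = Q / (m_dot * cp)
dT = 938 / (46.7 * 5.8)
dT = 3.4630 C

3.4630


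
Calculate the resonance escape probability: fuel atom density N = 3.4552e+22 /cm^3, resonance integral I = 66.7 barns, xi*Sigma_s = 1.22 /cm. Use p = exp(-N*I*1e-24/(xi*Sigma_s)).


p = exp(-N * I * 1e-24 / (xi*Sigma_s))
p = exp(-3.4552e+22 * 66.7 * 1e-24 / 1.22)
p = 0.15122

0.15122


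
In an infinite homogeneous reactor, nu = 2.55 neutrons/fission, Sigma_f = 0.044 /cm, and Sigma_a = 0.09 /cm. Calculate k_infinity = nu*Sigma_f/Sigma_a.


k_inf = nu * Sigma_f / Sigma_a
k_inf = 2.55 * 0.044 / 0.09
k_inf = 1.2467

1.2467


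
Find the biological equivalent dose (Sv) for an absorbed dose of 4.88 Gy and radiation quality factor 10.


H = D * Q
H = 4.88 * 10
H = 48.800 Sv

48.800


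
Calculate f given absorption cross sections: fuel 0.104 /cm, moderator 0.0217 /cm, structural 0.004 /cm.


f = Sigma_a_fuel / (Sigma_a_fuel + Sigma_a_mod + Sigma_a_other)
f = 0.104 / (0.104 + 0.0217 + 0.004)
f = 0.80185

0.80185


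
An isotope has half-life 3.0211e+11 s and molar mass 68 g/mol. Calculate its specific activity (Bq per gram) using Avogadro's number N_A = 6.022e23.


lambda = ln(2) / t_half = ln(2) / 3.0211e+11 = 2.294354e-12 /s
SA = lambda * N_A / M
SA = 2.294354e-12 * 6.022e23 / 68
SA = 2.0319e+10 Bq/g

2.0319e+10


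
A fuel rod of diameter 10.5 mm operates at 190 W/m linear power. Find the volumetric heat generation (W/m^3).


r = D / 2 / 1000 = 10.5 / 2 / 1000 = 0.00525 m
q''' = q' / (pi * r^2)
q''' = 190 / (pi * 0.00525^2)
q''' = 2.1942e+06 W/m^3

2.1942e+06


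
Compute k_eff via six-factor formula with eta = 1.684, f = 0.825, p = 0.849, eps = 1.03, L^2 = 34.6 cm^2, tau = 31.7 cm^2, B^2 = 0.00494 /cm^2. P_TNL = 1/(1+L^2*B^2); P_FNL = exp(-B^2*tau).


k_inf = eta*f*p*eps = 1.684*0.825*0.849*1.03 = 1.214901
P_TNL = 1/(1 + L^2*B^2) = 1/(1 + 34.6*0.00494) = 0.8540264
P_FNL = exp(-B^2*tau) = exp(-0.00494*31.7) = 0.8550477
k_eff = k_inf * P_TNL * P_FNL = 1.214901 * 0.8540264 * 0.8550477
k_eff = 0.88716

0.88716


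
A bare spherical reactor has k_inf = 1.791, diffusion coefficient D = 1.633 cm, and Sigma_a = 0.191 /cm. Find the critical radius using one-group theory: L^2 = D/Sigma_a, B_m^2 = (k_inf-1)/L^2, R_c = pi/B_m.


L^2 = D / Sigma_a = 1.633 / 0.191 = 8.549738 cm^2
B_m^2 = (k_inf - 1) / L^2 = (1.791 - 1) / 8.549738 = 0.09251745 /cm^2
For a bare sphere: B_g = pi/R, so R_c = pi / sqrt(B_m^2)
R_c = pi / sqrt(0.09251745) = 10.329 cm

10.329


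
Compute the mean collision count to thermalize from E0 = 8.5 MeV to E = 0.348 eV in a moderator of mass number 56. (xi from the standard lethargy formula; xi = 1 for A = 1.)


xi = 1 + (A-1)^2/(2A)*ln((A-1)/(A+1)) = 0.03529286 (for A = 56)
n = ln(E0/E) / xi
n = ln(8.5e6 / 0.348) / 0.03529286
n = ln(2.442529e+07) / 0.03529286 = 482.00

482.00


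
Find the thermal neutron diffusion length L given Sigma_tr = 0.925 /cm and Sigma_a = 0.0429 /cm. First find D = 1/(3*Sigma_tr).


D = 1 / (3 * Sigma_tr) = 1 / (3 * 0.925) = 0.3603604 cm
L = sqrt(D / Sigma_a)
L = sqrt(0.3603604 / 0.0429)
L = 2.8983 cm

2.8983


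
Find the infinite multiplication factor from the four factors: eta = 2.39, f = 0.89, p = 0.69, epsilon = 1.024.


k_inf = eta * f * p * epsilon
k_inf = 2.39 * 0.89 * 0.69 * 1.024
k_inf = 1.5029

1.5029


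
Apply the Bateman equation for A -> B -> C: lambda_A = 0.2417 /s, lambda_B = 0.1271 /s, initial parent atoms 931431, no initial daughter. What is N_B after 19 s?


N_B(t) = lambda_A * N_A0 / (lambda_B - lambda_A) * [exp(-lambda_A*t) - exp(-lambda_B*t)]
exp(-0.2417*19) = 0.01012953; exp(-0.1271*19) = 0.08937628
N_B = 0.2417 * 931431 / (0.1271 - 0.2417) * (0.01012953 - 0.08937628)
N_B = 155677

155677


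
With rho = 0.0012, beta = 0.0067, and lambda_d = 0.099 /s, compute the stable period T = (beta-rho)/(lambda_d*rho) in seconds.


T = (beta - rho) / (lambda_d * rho)
T = (0.0067 - 0.0012) / (0.099 * 0.0012)
T = 46.296 s

46.296


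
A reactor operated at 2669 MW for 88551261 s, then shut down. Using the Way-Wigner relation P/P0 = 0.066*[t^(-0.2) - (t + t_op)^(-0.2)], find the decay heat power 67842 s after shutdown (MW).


P/P0 = 0.066 * [t^(-0.2) - (t + t_op)^(-0.2)]
P/P0 = 0.066 * [67842^(-0.2) - (67842 + 88551261)^(-0.2)]
P/P0 = 0.066 * [0.1080688 - 0.02573324] = 0.005434147
P = 2669 * 0.005434147 = 14.504 MW

14.504


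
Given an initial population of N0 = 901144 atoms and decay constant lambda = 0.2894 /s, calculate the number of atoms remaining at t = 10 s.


N = N0 * exp(-lambda * t)
N = 901144 * exp(-0.2894 * 10)
N = 49882

49882


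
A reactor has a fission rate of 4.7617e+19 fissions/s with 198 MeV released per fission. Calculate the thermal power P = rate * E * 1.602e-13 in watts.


P = fission_rate * E_MeV * 1.602e-13
P = 4.7617e+19 * 198 * 1.602e-13
P = 1.5104e+09 W

1.5104e+09


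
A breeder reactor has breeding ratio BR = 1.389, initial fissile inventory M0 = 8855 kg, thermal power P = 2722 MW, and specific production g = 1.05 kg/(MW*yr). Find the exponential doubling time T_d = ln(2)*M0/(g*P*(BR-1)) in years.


Breeding gain G = BR - 1 = 1.389 - 1 = 0.389
Fissile production rate = g * P * G = 1.05 * 2722 * 0.389 = 1111.8009 kg/yr
T_d = ln(2) * M0 / (g * P * G)
T_d = ln(2) * 8855 / 1111.8009 = 5.5206 yr

5.5206


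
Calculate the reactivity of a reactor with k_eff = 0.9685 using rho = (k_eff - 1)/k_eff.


rho = (k_eff - 1) / k_eff
rho = (0.9685 - 1) / 0.9685
rho = -0.032525

-0.032525


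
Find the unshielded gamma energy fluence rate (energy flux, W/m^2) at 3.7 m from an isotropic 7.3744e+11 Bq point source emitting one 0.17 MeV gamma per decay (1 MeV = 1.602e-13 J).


psi = A * E * 1.602e-13 / (4*pi*r^2)
psi = 7.3744e+11 * 0.17 * 1.602e-13 / (4*pi*3.7^2)
psi = 1.1674e-04 W/m^2

1.1674e-04


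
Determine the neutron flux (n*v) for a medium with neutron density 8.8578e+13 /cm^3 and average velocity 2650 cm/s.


phi = n * v
phi = 8.8578e+13 * 2650
phi = 2.3473e+17 /cm^2/s

2.3473e+17


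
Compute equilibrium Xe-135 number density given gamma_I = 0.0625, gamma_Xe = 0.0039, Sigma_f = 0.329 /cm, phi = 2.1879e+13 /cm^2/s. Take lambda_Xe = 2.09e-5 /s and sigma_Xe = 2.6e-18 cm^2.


Xe_eq = (gamma_I + gamma_Xe) * Sigma_f * phi / (lambda_Xe + sigma_Xe * phi)
Numerator = (0.0625 + 0.0039) * 0.329 * 2.1879e+13 = 4.779599e+11
Denominator = 2.09e-5 + 2.6e-18 * 2.1879e+13 = 7.778540e-05
Xe_eq = 4.779599e+11 / 7.778540e-05 = 6.1446e+15 /cm^3

6.1446e+15


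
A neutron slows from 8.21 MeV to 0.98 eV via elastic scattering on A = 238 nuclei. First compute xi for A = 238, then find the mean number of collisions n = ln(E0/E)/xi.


xi = 1 + (A-1)^2/(2A)*ln((A-1)/(A+1)) = 0.008379872 (for A = 238)
n = ln(E0/E) / xi
n = ln(8.21e6 / 0.98) / 0.008379872
n = ln(8.377551e+06) / 0.008379872 = 1902.3

1902.3


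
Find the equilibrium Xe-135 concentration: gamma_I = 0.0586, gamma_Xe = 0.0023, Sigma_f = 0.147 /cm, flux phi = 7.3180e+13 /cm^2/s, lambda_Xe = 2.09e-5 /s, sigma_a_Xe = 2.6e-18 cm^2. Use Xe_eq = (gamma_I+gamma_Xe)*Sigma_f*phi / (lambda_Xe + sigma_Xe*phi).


Xe_eq = (gamma_I + gamma_Xe) * Sigma_f * phi / (lambda_Xe + sigma_Xe * phi)
Numerator = (0.0586 + 0.0023) * 0.147 * 7.3180e+13 = 6.551293e+11
Denominator = 2.09e-5 + 2.6e-18 * 7.3180e+13 = 2.111680e-04
Xe_eq = 6.551293e+11 / 2.111680e-04 = 3.1024e+15 /cm^3

3.1024e+15


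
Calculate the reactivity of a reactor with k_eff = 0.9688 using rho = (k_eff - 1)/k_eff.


rho = (k_eff - 1) / k_eff
rho = (0.9688 - 1) / 0.9688
rho = -0.032205

-0.032205


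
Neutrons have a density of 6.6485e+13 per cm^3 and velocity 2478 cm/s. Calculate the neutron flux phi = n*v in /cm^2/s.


phi = n * v
phi = 6.6485e+13 * 2478
phi = 1.6475e+17 /cm^2/s

1.6475e+17


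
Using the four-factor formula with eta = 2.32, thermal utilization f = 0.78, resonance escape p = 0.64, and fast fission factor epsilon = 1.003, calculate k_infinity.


k_inf = eta * f * p * epsilon
k_inf = 2.32 * 0.78 * 0.64 * 1.003
k_inf = 1.1616

1.1616


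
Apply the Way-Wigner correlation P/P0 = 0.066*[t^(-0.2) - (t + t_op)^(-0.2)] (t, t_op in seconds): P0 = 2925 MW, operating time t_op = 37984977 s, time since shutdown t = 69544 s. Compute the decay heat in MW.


P/P0 = 0.066 * [t^(-0.2) - (t + t_op)^(-0.2)]
P/P0 = 0.066 * [69544^(-0.2) - (69544 + 37984977)^(-0.2)]
P/P0 = 0.066 * [0.1075346 - 0.03047325] = 0.005086049
P = 2925 * 0.005086049 = 14.877 MW

14.877


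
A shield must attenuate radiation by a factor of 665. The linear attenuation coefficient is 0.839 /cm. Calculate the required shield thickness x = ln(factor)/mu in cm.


x = ln(factor) / mu
x = ln(665) / 0.839
x = 7.7471 cm

7.7471


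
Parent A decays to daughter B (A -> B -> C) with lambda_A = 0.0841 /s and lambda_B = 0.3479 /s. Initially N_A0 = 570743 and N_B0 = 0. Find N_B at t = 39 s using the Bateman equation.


N_B(t) = lambda_A * N_A0 / (lambda_B - lambda_A) * [exp(-lambda_A*t) - exp(-lambda_B*t)]
exp(-0.0841*39) = 0.03763202; exp(-0.3479*39) = 1.280705e-06
N_B = 0.0841 * 570743 / (0.3479 - 0.0841) * (0.03763202 - 1.280705e-06)
N_B = 6847.1

6847.1


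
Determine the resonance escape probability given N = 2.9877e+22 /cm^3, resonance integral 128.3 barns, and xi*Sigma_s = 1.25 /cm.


p = exp(-N * I * 1e-24 / (xi*Sigma_s))
p = exp(-2.9877e+22 * 128.3 * 1e-24 / 1.25)
p = 0.046580

0.046580


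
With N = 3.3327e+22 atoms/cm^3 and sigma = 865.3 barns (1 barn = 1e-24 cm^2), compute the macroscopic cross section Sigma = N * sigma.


Sigma = N * sigma_barns * 1e-24
Sigma = 3.3327e+22 * 865.3 * 1e-24
Sigma = 28.838 /cm

28.838


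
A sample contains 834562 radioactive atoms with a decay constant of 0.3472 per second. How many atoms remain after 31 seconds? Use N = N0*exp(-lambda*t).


N = N0 * exp(-lambda * t)
N = 834562 * exp(-0.3472 * 31)
N = 17.663

17.663


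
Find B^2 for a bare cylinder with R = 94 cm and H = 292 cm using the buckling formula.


B^2 = (2.405/R)^2 + (pi/H)^2
B^2 = (2.405/94)^2 + (pi/292)^2
B^2 = 7.7035e-04 /cm^2

7.7035e-04


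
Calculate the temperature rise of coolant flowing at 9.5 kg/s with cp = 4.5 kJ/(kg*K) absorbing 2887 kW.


dT = Q / (m_dot * cp)
dT = 2887 / (9.5 * 4.5)
dT = 67.532 C

67.532


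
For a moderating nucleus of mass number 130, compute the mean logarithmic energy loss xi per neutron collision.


xi = 1 + (A-1)^2/(2A) * ln((A-1)/(A+1))
xi = 1 + (130-1)^2/(2*130) * ln((130-1)/(130 +1))
xi = 0.015306

0.015306


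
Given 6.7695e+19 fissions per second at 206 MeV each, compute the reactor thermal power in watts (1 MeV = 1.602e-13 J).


P = fission_rate * E_MeV * 1.602e-13
P = 6.7695e+19 * 206 * 1.602e-13
P = 2.2340e+09 W

2.2340e+09


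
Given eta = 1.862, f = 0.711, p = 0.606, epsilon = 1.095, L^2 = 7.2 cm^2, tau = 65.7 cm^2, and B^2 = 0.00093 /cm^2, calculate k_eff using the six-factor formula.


k_inf = eta*f*p*eps = 1.862*0.711*0.606*1.095 = 0.8784884
P_TNL = 1/(1 + L^2*B^2) = 1/(1 + 7.2*0.00093) = 0.9933485
P_FNL = exp(-B^2*tau) = exp(-0.00093*65.7) = 0.9407282
k_eff = k_inf * P_TNL * P_FNL = 0.8784884 * 0.9933485 * 0.9407282
k_eff = 0.82092

0.82092


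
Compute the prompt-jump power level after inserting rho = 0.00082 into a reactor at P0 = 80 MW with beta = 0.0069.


P1/P0 = beta / (beta - rho)
P1/P0 = 0.0069 / (0.0069 - 0.00082) = 1.134868
P1 = 80 * 1.134868 = 90.789 MW

90.789


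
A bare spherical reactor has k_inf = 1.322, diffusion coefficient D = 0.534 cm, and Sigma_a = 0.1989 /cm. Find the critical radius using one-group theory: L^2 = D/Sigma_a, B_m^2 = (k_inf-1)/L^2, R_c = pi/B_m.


L^2 = D / Sigma_a = 0.534 / 0.1989 = 2.684766 cm^2
B_m^2 = (k_inf - 1) / L^2 = (1.322 - 1) / 2.684766 = 0.1199360 /cm^2
For a bare sphere: B_g = pi/R, so R_c = pi / sqrt(B_m^2)
R_c = pi / sqrt(0.1199360) = 9.0714 cm

9.0714


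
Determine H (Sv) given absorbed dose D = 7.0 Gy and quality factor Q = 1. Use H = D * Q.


H = D * Q
H = 7.0 * 1
H = 7.0000 Sv

7.0000


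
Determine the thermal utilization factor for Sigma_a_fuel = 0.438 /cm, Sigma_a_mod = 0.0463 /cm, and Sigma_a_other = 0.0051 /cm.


f = Sigma_a_fuel / (Sigma_a_fuel + Sigma_a_mod + Sigma_a_other)
f = 0.438 / (0.438 + 0.0463 + 0.0051)
f = 0.89497

0.89497


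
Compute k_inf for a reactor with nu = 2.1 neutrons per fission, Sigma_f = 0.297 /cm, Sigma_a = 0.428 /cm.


k_inf = nu * Sigma_f / Sigma_a
k_inf = 2.1 * 0.297 / 0.428
k_inf = 1.4572

1.4572


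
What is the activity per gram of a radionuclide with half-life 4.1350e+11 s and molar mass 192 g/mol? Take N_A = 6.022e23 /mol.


lambda = ln(2) / t_half = ln(2) / 4.1350e+11 = 1.676293e-12 /s
SA = lambda * N_A / M
SA = 1.676293e-12 * 6.022e23 / 192
SA = 5.2576e+09 Bq/g

5.2576e+09


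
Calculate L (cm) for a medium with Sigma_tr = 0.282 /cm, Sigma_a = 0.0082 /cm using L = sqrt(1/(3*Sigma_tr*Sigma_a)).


D = 1 / (3 * Sigma_tr) = 1 / (3 * 0.282) = 1.182033 cm
L = sqrt(D / Sigma_a)
L = sqrt(1.182033 / 0.0082)
L = 12.006 cm

12.006


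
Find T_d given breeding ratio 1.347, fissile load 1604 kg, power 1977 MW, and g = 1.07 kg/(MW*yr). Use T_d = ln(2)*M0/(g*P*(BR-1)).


Breeding gain G = BR - 1 = 1.347 - 1 = 0.347
Fissile production rate = g * P * G = 1.07 * 1977 * 0.347 = 734.04033 kg/yr
T_d = ln(2) * M0 / (g * P * G)
T_d = ln(2) * 1604 / 734.04033 = 1.5146 yr

1.5146


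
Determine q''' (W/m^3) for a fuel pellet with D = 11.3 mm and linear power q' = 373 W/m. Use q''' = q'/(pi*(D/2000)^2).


r = D / 2 / 1000 = 11.3 / 2 / 1000 = 0.00565 m
q''' = q' / (pi * r^2)
q''' = 373 / (pi * 0.00565^2)
q''' = 3.7193e+06 W/m^3

3.7193e+06


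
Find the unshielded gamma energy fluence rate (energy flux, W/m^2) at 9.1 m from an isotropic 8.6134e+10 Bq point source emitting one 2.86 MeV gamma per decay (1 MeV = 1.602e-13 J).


psi = A * E * 1.602e-13 / (4*pi*r^2)
psi = 8.6134e+10 * 2.86 * 1.602e-13 / (4*pi*9.1^2)
psi = 3.7924e-05 W/m^2

3.7924e-05


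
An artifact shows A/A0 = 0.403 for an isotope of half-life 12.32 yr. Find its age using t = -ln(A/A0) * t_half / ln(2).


lambda = ln(2) / t_half = ln(2) / 12.32 = 0.05626195 /yr
t = -ln(A/A0) / lambda
t = -ln(0.403) / 0.05626195
t = 16.153 yr

16.153


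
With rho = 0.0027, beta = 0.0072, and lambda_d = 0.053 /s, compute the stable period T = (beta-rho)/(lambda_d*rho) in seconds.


T = (beta - rho) / (lambda_d * rho)
T = (0.0072 - 0.0027) / (0.053 * 0.0027)
T = 31.447 s

31.447


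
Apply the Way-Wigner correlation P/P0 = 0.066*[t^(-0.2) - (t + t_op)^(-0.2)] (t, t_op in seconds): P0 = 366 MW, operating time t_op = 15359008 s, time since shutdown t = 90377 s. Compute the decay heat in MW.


P/P0 = 0.066 * [t^(-0.2) - (t + t_op)^(-0.2)]
P/P0 = 0.066 * [90377^(-0.2) - (90377 + 15359008)^(-0.2)]
P/P0 = 0.066 * [0.1020442 - 0.03649369] = 0.004326334
P = 366 * 0.004326334 = 1.5834 MW

1.5834


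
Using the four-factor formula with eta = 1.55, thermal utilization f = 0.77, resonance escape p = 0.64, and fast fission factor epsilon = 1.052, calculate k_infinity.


k_inf = eta * f * p * epsilon
k_inf = 1.55 * 0.77 * 0.64 * 1.052
k_inf = 0.80356

0.80356


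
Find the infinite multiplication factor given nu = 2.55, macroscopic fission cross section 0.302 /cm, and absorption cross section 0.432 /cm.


k_inf = nu * Sigma_f / Sigma_a
k_inf = 2.55 * 0.302 / 0.432
k_inf = 1.7826

1.7826


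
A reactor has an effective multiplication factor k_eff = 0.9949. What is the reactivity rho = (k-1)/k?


rho = (k_eff - 1) / k_eff
rho = (0.9949 - 1) / 0.9949
rho = -0.0051261

-0.0051261


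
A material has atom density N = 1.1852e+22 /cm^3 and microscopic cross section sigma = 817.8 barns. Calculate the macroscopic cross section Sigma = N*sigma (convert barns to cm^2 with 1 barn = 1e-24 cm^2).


Sigma = N * sigma_barns * 1e-24
Sigma = 1.1852e+22 * 817.8 * 1e-24
Sigma = 9.6926 /cm

9.6926


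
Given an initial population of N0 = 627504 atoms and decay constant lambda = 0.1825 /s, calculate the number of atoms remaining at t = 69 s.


N = N0 * exp(-lambda * t)
N = 627504 * exp(-0.1825 * 69)
N = 2.1319

2.1319


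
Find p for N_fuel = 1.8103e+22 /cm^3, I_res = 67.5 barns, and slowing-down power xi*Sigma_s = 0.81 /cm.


p = exp(-N * I * 1e-24 / (xi*Sigma_s))
p = exp(-1.8103e+22 * 67.5 * 1e-24 / 0.81)
p = 0.22122

0.22122


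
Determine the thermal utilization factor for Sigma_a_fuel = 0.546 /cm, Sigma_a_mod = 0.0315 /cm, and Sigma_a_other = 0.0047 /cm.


f = Sigma_a_fuel / (Sigma_a_fuel + Sigma_a_mod + Sigma_a_other)
f = 0.546 / (0.546 + 0.0315 + 0.0047)
f = 0.93782

0.93782


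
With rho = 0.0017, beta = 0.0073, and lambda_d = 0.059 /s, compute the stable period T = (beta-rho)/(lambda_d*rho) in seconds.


T = (beta - rho) / (lambda_d * rho)
T = (0.0073 - 0.0017) / (0.059 * 0.0017)
T = 55.833 s

55.833


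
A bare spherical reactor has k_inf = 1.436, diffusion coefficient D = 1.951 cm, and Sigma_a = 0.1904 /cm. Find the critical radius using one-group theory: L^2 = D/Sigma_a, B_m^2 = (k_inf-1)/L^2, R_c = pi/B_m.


L^2 = D / Sigma_a = 1.951 / 0.1904 = 10.24685 cm^2
B_m^2 = (k_inf - 1) / L^2 = (1.436 - 1) / 10.24685 = 0.04254966 /cm^2
For a bare sphere: B_g = pi/R, so R_c = pi / sqrt(B_m^2)
R_c = pi / sqrt(0.04254966) = 15.230 cm

15.230


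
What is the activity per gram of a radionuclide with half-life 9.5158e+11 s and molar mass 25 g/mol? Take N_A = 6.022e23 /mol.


lambda = ln(2) / t_half = ln(2) / 9.5158e+11 = 7.284171e-13 /s
SA = lambda * N_A / M
SA = 7.284171e-13 * 6.022e23 / 25
SA = 1.7546e+10 Bq/g

1.7546e+10


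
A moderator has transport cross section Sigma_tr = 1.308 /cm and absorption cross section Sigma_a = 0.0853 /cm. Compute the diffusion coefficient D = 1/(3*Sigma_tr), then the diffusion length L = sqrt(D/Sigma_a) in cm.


D = 1 / (3 * Sigma_tr) = 1 / (3 * 1.308) = 0.2548420 cm
L = sqrt(D / Sigma_a)
L = sqrt(0.2548420 / 0.0853)
L = 1.7285 cm

1.7285


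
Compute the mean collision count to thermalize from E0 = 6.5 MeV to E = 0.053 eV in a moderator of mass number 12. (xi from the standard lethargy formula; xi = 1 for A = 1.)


xi = 1 + (A-1)^2/(2A)*ln((A-1)/(A+1)) = 0.1577690 (for A = 12)
n = ln(E0/E) / xi
n = ln(6.5e6 / 0.053) / 0.1577690
n = ln(1.226415e+08) / 0.1577690 = 118.05

118.05


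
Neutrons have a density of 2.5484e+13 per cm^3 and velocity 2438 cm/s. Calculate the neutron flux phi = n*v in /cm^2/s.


phi = n * v
phi = 2.5484e+13 * 2438
phi = 6.2130e+16 /cm^2/s

6.2130e+16


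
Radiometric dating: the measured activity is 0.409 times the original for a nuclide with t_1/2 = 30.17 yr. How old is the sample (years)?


lambda = ln(2) / t_half = ln(2) / 30.17 = 0.02297472 /yr
t = -ln(A/A0) / lambda
t = -ln(0.409) / 0.02297472
t = 38.914 yr

38.914


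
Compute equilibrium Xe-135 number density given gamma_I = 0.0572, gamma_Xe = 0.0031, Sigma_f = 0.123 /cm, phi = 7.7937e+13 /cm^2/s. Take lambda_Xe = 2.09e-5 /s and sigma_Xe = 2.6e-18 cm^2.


Xe_eq = (gamma_I + gamma_Xe) * Sigma_f * phi / (lambda_Xe + sigma_Xe * phi)
Numerator = (0.0572 + 0.0031) * 0.123 * 7.7937e+13 = 5.780509e+11
Denominator = 2.09e-5 + 2.6e-18 * 7.7937e+13 = 2.235362e-04
Xe_eq = 5.780509e+11 / 2.235362e-04 = 2.5859e+15 /cm^3

2.5859e+15


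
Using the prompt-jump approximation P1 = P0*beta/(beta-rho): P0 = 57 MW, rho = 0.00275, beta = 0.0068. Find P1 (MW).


P1/P0 = beta / (beta - rho)
P1/P0 = 0.0068 / (0.0068 - 0.00275) = 1.679012
P1 = 57 * 1.679012 = 95.704 MW

95.704


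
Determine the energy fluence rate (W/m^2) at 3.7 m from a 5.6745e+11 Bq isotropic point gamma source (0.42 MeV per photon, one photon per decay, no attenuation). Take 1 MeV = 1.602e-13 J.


psi = A * E * 1.602e-13 / (4*pi*r^2)
psi = 5.6745e+11 * 0.42 * 1.602e-13 / (4*pi*3.7^2)
psi = 2.2194e-04 W/m^2

2.2194e-04


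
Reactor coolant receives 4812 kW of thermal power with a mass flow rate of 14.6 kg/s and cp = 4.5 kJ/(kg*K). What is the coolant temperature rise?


dT = Q / (m_dot * cp)
dT = 4812 / (14.6 * 4.5)
dT = 73.242 C

73.242


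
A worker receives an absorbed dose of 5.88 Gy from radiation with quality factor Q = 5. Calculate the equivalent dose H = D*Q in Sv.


H = D * Q
H = 5.88 * 5
H = 29.400 Sv

29.400


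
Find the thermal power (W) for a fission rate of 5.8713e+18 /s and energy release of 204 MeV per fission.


P = fission_rate * E_MeV * 1.602e-13
P = 5.8713e+18 * 204 * 1.602e-13
P = 1.9188e+08 W

1.9188e+08


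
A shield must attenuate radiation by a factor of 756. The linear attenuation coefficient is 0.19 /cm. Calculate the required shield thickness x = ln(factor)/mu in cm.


x = ln(factor) / mu
x = ln(756) / 0.19
x = 34.884 cm

34.884


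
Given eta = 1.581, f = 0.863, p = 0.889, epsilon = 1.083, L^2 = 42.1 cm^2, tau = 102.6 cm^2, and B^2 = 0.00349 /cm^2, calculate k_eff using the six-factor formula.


k_inf = eta*f*p*eps = 1.581*0.863*0.889*1.083 = 1.313629
P_TNL = 1/(1 + L^2*B^2) = 1/(1 + 42.1*0.00349) = 0.8718936
P_FNL = exp(-B^2*tau) = exp(-0.00349*102.6) = 0.6990213
k_eff = k_inf * P_TNL * P_FNL = 1.313629 * 0.8718936 * 0.6990213
k_eff = 0.80062

0.80062


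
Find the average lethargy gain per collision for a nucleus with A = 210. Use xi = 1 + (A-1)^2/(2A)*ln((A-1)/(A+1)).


xi = 1 + (A-1)^2/(2A) * ln((A-1)/(A+1))
xi = 1 + (210-1)^2/(2*210) * ln((210-1)/(210 +1))
xi = 0.0094936

0.0094936


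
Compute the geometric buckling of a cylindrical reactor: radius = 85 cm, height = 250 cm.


B^2 = (2.405/R)^2 + (pi/H)^2
B^2 = (2.405/85)^2 + (pi/250)^2
B^2 = 9.5847e-04 /cm^2

9.5847e-04


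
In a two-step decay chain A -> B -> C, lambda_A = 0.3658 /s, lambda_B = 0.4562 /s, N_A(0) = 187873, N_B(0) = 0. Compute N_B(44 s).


N_B(t) = lambda_A * N_A0 / (lambda_B - lambda_A) * [exp(-lambda_A*t) - exp(-lambda_B*t)]
exp(-0.3658*44) = 1.023160e-07; exp(-0.4562*44) = 1.916433e-09
N_B = 0.3658 * 187873 / (0.4562 - 0.3658) * (1.023160e-07 - 1.916433e-09)
N_B = 0.076326

0.076326


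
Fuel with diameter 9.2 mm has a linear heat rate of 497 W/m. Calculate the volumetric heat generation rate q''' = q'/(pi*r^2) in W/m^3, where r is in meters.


r = D / 2 / 1000 = 9.2 / 2 / 1000 = 0.0046 m
q''' = q' / (pi * r^2)
q''' = 497 / (pi * 0.0046^2)
q''' = 7.4764e+06 W/m^3

7.4764e+06


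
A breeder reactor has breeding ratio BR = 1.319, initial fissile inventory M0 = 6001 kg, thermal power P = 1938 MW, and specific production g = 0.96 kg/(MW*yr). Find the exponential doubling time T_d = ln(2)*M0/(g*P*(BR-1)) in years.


Breeding gain G = BR - 1 = 1.319 - 1 = 0.319
Fissile production rate = g * P * G = 0.96 * 1938 * 0.319 = 593.49312 kg/yr
T_d = ln(2) * M0 / (g * P * G)
T_d = ln(2) * 6001 / 593.49312 = 7.0086 yr

7.0086


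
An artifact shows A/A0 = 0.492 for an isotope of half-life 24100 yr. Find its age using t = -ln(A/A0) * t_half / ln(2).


lambda = ln(2) / t_half = ln(2) / 24100 = 2.876129e-05 /yr
t = -ln(A/A0) / lambda
t = -ln(0.492) / 2.876129e-05
t = 24661 yr

24661


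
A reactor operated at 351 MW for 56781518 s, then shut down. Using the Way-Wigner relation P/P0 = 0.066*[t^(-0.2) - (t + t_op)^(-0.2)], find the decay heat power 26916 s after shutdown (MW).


P/P0 = 0.066 * [t^(-0.2) - (t + t_op)^(-0.2)]
P/P0 = 0.066 * [26916^(-0.2) - (26916 + 56781518)^(-0.2)]
P/P0 = 0.066 * [0.1300163 - 0.02812661] = 0.006724720
P = 351 * 0.006724720 = 2.3604 MW

2.3604


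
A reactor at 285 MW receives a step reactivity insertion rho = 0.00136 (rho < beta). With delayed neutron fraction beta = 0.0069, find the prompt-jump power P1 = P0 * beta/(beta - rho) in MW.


P1/P0 = beta / (beta - rho)
P1/P0 = 0.0069 / (0.0069 - 0.00136) = 1.245487
P1 = 285 * 1.245487 = 354.96 MW

354.96


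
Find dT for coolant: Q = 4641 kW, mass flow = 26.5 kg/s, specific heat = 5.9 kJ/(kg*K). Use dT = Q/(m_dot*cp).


dT = Q / (m_dot * cp)
dT = 4641 / (26.5 * 5.9)
dT = 29.683 C

29.683


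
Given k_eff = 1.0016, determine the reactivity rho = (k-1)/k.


rho = (k_eff - 1) / k_eff
rho = (1.0016 - 1) / 1.0016
rho = 0.0015974

0.0015974


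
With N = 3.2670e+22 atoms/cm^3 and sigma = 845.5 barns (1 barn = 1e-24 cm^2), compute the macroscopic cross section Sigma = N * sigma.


Sigma = N * sigma_barns * 1e-24
Sigma = 3.2670e+22 * 845.5 * 1e-24
Sigma = 27.622 /cm

27.622


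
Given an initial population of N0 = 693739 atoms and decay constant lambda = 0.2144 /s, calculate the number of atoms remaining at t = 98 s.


N = N0 * exp(-lambda * t)
N = 693739 * exp(-0.2144 * 98)
N = 5.2017e-04

5.2017e-04


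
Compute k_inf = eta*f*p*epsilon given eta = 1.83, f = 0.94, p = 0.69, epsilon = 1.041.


k_inf = eta * f * p * epsilon
k_inf = 1.83 * 0.94 * 0.69 * 1.041
k_inf = 1.2356

1.2356


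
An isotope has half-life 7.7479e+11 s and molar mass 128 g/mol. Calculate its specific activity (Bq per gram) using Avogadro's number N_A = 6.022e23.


lambda = ln(2) / t_half = ln(2) / 7.7479e+11 = 8.946259e-13 /s
SA = lambda * N_A / M
SA = 8.946259e-13 * 6.022e23 / 128
SA = 4.2089e+09 Bq/g

4.2089e+09


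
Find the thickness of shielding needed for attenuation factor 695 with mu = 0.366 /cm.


x = ln(factor) / mu
x = ln(695) / 0.366
x = 17.880 cm

17.880


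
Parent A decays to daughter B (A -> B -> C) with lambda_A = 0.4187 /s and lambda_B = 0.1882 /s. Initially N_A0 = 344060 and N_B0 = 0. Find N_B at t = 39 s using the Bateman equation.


N_B(t) = lambda_A * N_A0 / (lambda_B - lambda_A) * [exp(-lambda_A*t) - exp(-lambda_B*t)]
exp(-0.4187*39) = 8.096086e-08; exp(-0.1882*39) = 6.491803e-04
N_B = 0.4187 * 344060 / (0.1882 - 0.4187) * (8.096086e-08 - 6.491803e-04)
N_B = 405.67

405.67


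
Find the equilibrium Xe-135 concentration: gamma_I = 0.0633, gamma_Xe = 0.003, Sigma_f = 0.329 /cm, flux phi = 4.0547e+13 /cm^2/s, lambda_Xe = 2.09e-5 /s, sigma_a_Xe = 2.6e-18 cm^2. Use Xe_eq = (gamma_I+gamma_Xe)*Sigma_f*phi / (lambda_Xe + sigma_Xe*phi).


Xe_eq = (gamma_I + gamma_Xe) * Sigma_f * phi / (lambda_Xe + sigma_Xe * phi)
Numerator = (0.0633 + 0.003) * 0.329 * 4.0547e+13 = 8.844395e+11
Denominator = 2.09e-5 + 2.6e-18 * 4.0547e+13 = 1.263222e-04
Xe_eq = 8.844395e+11 / 1.263222e-04 = 7.0015e+15 /cm^3

7.0015e+15


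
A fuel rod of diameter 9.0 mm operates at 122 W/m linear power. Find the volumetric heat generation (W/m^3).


r = D / 2 / 1000 = 9.0 / 2 / 1000 = 0.0045 m
q''' = q' / (pi * r^2)
q''' = 122 / (pi * 0.0045^2)
q''' = 1.9177e+06 W/m^3

1.9177e+06


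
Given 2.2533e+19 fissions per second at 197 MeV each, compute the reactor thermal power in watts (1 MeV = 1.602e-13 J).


P = fission_rate * E_MeV * 1.602e-13
P = 2.2533e+19 * 197 * 1.602e-13
P = 7.1113e+08 W

7.1113e+08


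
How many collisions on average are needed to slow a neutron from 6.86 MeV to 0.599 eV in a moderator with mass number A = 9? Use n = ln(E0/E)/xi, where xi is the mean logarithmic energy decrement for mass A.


xi = 1 + (A-1)^2/(2A)*ln((A-1)/(A+1)) = 0.2066007 (for A = 9)
n = ln(E0/E) / xi
n = ln(6.86e6 / 0.599) / 0.2066007
n = ln(1.145242e+07) / 0.2066007 = 78.672

78.672


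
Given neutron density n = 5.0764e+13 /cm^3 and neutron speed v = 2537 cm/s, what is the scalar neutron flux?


phi = n * v
phi = 5.0764e+13 * 2537
phi = 1.2879e+17 /cm^2/s

1.2879e+17


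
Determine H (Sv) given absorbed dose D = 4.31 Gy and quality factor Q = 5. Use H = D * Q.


H = D * Q
H = 4.31 * 5
H = 21.550 Sv

21.550


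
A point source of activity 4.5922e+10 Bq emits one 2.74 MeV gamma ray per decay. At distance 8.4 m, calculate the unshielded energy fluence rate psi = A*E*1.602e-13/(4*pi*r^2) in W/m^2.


psi = A * E * 1.602e-13 / (4*pi*r^2)
psi = 4.5922e+10 * 2.74 * 1.602e-13 / (4*pi*8.4^2)
psi = 2.2733e-05 W/m^2

2.2733e-05


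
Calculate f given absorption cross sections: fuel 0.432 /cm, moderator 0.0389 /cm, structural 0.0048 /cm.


f = Sigma_a_fuel / (Sigma_a_fuel + Sigma_a_mod + Sigma_a_other)
f = 0.432 / (0.432 + 0.0389 + 0.0048)
f = 0.90814

0.90814


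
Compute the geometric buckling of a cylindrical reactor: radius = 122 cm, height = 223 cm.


B^2 = (2.405/R)^2 + (pi/H)^2
B^2 = (2.405/122)^2 + (pi/223)^2
B^2 = 5.8707e-04 /cm^2

5.8707e-04


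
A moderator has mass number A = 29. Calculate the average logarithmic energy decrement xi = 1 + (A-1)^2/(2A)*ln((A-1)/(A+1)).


xi = 1 + (A-1)^2/(2A) * ln((A-1)/(A+1))
xi = 1 + (29-1)^2/(2*29) * ln((29-1)/(29 +1))
xi = 0.067407

0.067407


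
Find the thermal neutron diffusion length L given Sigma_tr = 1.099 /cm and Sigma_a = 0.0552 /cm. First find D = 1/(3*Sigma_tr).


D = 1 / (3 * Sigma_tr) = 1 / (3 * 1.099) = 0.3033060 cm
L = sqrt(D / Sigma_a)
L = sqrt(0.3033060 / 0.0552)
L = 2.3441 cm

2.3441


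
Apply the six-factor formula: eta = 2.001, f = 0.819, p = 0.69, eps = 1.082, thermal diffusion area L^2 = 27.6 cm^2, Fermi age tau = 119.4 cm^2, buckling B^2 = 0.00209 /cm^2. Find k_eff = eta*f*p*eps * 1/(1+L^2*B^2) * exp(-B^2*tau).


k_inf = eta*f*p*eps = 2.001*0.819*0.69*1.082 = 1.223509
P_TNL = 1/(1 + L^2*B^2) = 1/(1 + 27.6*0.00209) = 0.9454620
P_FNL = exp(-B^2*tau) = exp(-0.00209*119.4) = 0.7791544
k_eff = k_inf * P_TNL * P_FNL = 1.223509 * 0.9454620 * 0.7791544
k_eff = 0.90131

0.90131


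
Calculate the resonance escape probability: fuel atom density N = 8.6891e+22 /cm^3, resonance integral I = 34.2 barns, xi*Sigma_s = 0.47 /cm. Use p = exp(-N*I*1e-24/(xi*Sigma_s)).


p = exp(-N * I * 1e-24 / (xi*Sigma_s))
p = exp(-8.6891e+22 * 34.2 * 1e-24 / 0.47)
p = 0.0017951

0.0017951


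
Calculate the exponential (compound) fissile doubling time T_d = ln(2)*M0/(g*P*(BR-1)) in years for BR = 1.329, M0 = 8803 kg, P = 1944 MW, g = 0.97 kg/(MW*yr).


Breeding gain G = BR - 1 = 1.329 - 1 = 0.329
Fissile production rate = g * P * G = 0.97 * 1944 * 0.329 = 620.38872 kg/yr
T_d = ln(2) * M0 / (g * P * G)
T_d = ln(2) * 8803 / 620.38872 = 9.8354 yr

9.8354


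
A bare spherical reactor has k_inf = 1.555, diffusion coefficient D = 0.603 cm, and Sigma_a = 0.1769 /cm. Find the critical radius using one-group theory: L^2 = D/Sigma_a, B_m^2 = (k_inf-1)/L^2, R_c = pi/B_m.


L^2 = D / Sigma_a = 0.603 / 0.1769 = 3.408705 cm^2
B_m^2 = (k_inf - 1) / L^2 = (1.555 - 1) / 3.408705 = 0.1628184 /cm^2
For a bare sphere: B_g = pi/R, so R_c = pi / sqrt(B_m^2)
R_c = pi / sqrt(0.1628184) = 7.7857 cm

7.7857


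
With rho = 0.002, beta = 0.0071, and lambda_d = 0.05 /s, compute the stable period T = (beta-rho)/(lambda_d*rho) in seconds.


T = (beta - rho) / (lambda_d * rho)
T = (0.0071 - 0.002) / (0.05 * 0.002)
T = 51.000 s

51.000


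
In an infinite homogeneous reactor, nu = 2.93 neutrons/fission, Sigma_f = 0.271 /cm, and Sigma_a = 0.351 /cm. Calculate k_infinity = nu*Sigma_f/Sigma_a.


k_inf = nu * Sigma_f / Sigma_a
k_inf = 2.93 * 0.271 / 0.351
k_inf = 2.2622

2.2622


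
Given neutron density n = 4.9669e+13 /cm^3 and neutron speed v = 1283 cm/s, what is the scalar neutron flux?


phi = n * v
phi = 4.9669e+13 * 1283
phi = 6.3725e+16 /cm^2/s

6.3725e+16


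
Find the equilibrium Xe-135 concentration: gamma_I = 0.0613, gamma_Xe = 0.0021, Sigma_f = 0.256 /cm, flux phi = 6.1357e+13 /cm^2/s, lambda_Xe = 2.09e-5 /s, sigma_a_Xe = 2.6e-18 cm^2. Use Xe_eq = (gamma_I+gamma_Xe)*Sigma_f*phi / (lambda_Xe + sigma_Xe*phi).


Xe_eq = (gamma_I + gamma_Xe) * Sigma_f * phi / (lambda_Xe + sigma_Xe * phi)
Numerator = (0.0613 + 0.0021) * 0.256 * 6.1357e+13 = 9.958487e+11
Denominator = 2.09e-5 + 2.6e-18 * 6.1357e+13 = 1.804282e-04
Xe_eq = 9.958487e+11 / 1.804282e-04 = 5.5194e+15 /cm^3

5.5194e+15


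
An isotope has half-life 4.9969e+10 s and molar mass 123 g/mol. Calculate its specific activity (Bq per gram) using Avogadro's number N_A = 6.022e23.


lambda = ln(2) / t_half = ln(2) / 4.9969e+10 = 1.387154e-11 /s
SA = lambda * N_A / M
SA = 1.387154e-11 * 6.022e23 / 123
SA = 6.7914e+10 Bq/g

6.7914e+10


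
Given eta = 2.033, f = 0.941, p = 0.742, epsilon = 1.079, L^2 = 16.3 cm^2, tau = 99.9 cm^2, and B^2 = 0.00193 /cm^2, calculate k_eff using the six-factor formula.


k_inf = eta*f*p*eps = 2.033*0.941*0.742*1.079 = 1.531625
P_TNL = 1/(1 + L^2*B^2) = 1/(1 + 16.3*0.00193) = 0.9695005
P_FNL = exp(-B^2*tau) = exp(-0.00193*99.9) = 0.8246411
k_eff = k_inf * P_TNL * P_FNL = 1.531625 * 0.9695005 * 0.8246411
k_eff = 1.2245

1.2245


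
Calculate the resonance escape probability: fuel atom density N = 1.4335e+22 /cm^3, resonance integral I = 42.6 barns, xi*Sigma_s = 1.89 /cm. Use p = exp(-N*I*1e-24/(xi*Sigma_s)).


p = exp(-N * I * 1e-24 / (xi*Sigma_s))
p = exp(-1.4335e+22 * 42.6 * 1e-24 / 1.89)
p = 0.72390

0.72390


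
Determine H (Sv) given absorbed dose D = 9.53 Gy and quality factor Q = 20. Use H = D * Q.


H = D * Q
H = 9.53 * 20
H = 190.60 Sv

190.60


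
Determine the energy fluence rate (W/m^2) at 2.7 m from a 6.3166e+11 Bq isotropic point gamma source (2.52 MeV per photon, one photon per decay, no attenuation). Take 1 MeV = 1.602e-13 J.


psi = A * E * 1.602e-13 / (4*pi*r^2)
psi = 6.3166e+11 * 2.52 * 1.602e-13 / (4*pi*2.7^2)
psi = 0.0027836 W/m^2

0.0027836


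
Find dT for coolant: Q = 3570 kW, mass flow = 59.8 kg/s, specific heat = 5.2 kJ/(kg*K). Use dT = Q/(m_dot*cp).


dT = Q / (m_dot * cp)
dT = 3570 / (59.8 * 5.2)
dT = 11.481 C

11.481


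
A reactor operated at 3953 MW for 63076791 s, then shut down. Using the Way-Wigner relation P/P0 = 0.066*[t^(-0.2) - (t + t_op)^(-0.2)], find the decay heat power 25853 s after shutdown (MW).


P/P0 = 0.066 * [t^(-0.2) - (t + t_op)^(-0.2)]
P/P0 = 0.066 * [25853^(-0.2) - (25853 + 63076791)^(-0.2)]
P/P0 = 0.066 * [0.1310683 - 0.02754168] = 0.006832757
P = 3953 * 0.006832757 = 27.010 MW

27.010


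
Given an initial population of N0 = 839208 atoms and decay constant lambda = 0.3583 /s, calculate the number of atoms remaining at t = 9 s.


N = N0 * exp(-lambda * t)
N = 839208 * exp(-0.3583 * 9)
N = 33373

33373


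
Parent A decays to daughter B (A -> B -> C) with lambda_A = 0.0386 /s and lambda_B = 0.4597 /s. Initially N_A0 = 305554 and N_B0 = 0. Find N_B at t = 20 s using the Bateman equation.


N_B(t) = lambda_A * N_A0 / (lambda_B - lambda_A) * [exp(-lambda_A*t) - exp(-lambda_B*t)]
exp(-0.0386*20) = 0.4620880; exp(-0.4597*20) = 1.016475e-04
N_B = 0.0386 * 305554 / (0.4597 - 0.0386) * (0.4620880 - 1.016475e-04)
N_B = 12940

12940


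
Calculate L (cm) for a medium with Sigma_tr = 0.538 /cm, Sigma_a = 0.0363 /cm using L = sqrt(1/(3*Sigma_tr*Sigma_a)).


D = 1 / (3 * Sigma_tr) = 1 / (3 * 0.538) = 0.6195787 cm
L = sqrt(D / Sigma_a)
L = sqrt(0.6195787 / 0.0363)
L = 4.1314 cm

4.1314


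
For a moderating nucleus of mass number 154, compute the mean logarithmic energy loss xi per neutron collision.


xi = 1 + (A-1)^2/(2A) * ln((A-1)/(A+1))
xi = 1 + (154-1)^2/(2*154) * ln((154-1)/(154 +1))
xi = 0.012931

0.012931


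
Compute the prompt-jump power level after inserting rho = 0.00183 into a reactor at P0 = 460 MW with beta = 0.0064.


P1/P0 = beta / (beta - rho)
P1/P0 = 0.0064 / (0.0064 - 0.00183) = 1.400438
P1 = 460 * 1.400438 = 644.20 MW

644.20


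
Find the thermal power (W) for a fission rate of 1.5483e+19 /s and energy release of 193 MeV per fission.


P = fission_rate * E_MeV * 1.602e-13
P = 1.5483e+19 * 193 * 1.602e-13
P = 4.7871e+08 W

4.7871e+08


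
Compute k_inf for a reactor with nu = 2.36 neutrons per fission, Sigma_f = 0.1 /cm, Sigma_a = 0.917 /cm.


k_inf = nu * Sigma_f / Sigma_a
k_inf = 2.36 * 0.1 / 0.917
k_inf = 0.25736

0.25736


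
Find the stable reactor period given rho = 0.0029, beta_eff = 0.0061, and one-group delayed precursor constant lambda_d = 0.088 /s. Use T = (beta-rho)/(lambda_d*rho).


T = (beta - rho) / (lambda_d * rho)
T = (0.0061 - 0.0029) / (0.088 * 0.0029)
T = 12.539 s

12.539


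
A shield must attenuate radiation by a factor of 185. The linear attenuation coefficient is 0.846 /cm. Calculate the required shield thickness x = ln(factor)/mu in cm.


x = ln(factor) / mu
x = ln(185) / 0.846
x = 6.1706 cm

6.1706


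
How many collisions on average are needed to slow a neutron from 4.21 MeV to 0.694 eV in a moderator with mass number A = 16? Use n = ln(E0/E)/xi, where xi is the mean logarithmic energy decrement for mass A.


xi = 1 + (A-1)^2/(2A)*ln((A-1)/(A+1)) = 0.1199467 (for A = 16)
n = ln(E0/E) / xi
n = ln(4.21e6 / 0.694) / 0.1199467
n = ln(6.066282e+06) / 0.1199467 = 130.21

130.21


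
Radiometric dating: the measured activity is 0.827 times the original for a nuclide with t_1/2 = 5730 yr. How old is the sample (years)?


lambda = ln(2) / t_half = ln(2) / 5730 = 1.209681e-04 /yr
t = -ln(A/A0) / lambda
t = -ln(0.827) / 1.209681e-04
t = 1570.3 yr

1570.3


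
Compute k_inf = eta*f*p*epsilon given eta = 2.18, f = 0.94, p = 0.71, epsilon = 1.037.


k_inf = eta * f * p * epsilon
k_inf = 2.18 * 0.94 * 0.71 * 1.037
k_inf = 1.5088

1.5088


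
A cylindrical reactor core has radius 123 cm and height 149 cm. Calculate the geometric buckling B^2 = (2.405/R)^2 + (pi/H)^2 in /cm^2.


B^2 = (2.405/R)^2 + (pi/H)^2
B^2 = (2.405/123)^2 + (pi/149)^2
B^2 = 8.2687e-04 /cm^2

8.2687e-04


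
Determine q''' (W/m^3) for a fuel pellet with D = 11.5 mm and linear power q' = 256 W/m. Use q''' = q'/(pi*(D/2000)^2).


r = D / 2 / 1000 = 11.5 / 2 / 1000 = 0.00575 m
q''' = q' / (pi * r^2)
q''' = 256 / (pi * 0.00575^2)
q''' = 2.4646e+06 W/m^3

2.4646e+06


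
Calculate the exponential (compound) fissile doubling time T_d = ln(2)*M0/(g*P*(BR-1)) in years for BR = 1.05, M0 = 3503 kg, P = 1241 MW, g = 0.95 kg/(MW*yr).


Breeding gain G = BR - 1 = 1.05 - 1 = 0.05
Fissile production rate = g * P * G = 0.95 * 1241 * 0.05 = 58.9475 kg/yr
T_d = ln(2) * M0 / (g * P * G)
T_d = ln(2) * 3503 / 58.9475 = 41.191 yr

41.191
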